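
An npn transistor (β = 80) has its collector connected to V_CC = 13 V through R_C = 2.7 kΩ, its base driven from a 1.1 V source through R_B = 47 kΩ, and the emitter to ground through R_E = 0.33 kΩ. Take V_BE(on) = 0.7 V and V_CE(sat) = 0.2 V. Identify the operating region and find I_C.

Assume active. Base-emitter loop: I_B = (V_BB − V_BE)/(R_B + (β+1)R_E) = (1.1 − 0.7)/(47 + 81×0.33) = 0.00543 mA.
I_C = β·I_B = 80×0.00543 = 0.434 mA.
V_CE = V_CC − I_C·R_C − I_E·R_E = 13 − 0.434×2.7 − 0.439×0.33 = 11.7 V > V_CE(sat), so the active-region assumption holds.

active; I_C ≈ 0.43 mA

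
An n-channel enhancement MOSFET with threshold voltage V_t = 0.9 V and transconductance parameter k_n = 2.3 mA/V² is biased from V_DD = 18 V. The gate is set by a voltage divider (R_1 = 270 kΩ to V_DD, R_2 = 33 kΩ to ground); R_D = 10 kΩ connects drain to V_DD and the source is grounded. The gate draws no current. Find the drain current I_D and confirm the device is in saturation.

V_G = V_DD·R_2/(R_1+R_2) = 18×33/303 = 1.96 V. With the source grounded, V_GS = V_G = 1.96 V.
Assume saturation: I_D = (k_n/2)(V_GS − V_t)² = (2.3/2)×(1.96 − 0.9)² = 1.15×1.06² = 1.29 mA.
V_DS = V_DD − I_D·R_D = 18 − 1.29×10 = 5.07 V.
Saturation requires V_DS ≥ V_GS − V_t = 1.06 V; 5.07 ≥ 1.06 ✓.

I_D ≈ 1.3 mA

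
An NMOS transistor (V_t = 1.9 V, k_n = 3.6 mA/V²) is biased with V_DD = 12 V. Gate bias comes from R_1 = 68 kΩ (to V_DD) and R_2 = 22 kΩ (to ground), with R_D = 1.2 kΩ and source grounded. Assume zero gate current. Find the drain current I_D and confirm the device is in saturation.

V_G = V_DD·R_2/(R_1+R_2) = 12×22/90 = 2.93 V. With the source grounded, V_GS = V_G = 2.93 V.
Assume saturation: I_D = (k_n/2)(V_GS − V_t)² = (3.6/2)×(2.93 − 1.9)² = 1.8×1.03² = 1.92 mA.
V_DS = V_DD − I_D·R_D = 12 − 1.92×1.2 = 9.69 V.
Saturation requires V_DS ≥ V_GS − V_t = 1.03 V; 9.69 ≥ 1.03 ✓.

I_D ≈ 1.9 mA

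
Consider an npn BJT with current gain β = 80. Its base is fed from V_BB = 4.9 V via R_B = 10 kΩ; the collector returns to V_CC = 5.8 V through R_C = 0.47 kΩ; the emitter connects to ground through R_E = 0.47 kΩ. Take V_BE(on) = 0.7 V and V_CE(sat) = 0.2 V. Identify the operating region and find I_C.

Assume active: I_B = (4.9 − 0.7)/(10 + 81×0.47) = 0.0874 mA, I_C = β·I_B = 6.99 mA.
Then V_CE = 5.8 − 6.99×0.47 − 7.08×0.47 = -0.811 V < 0.2 V — the active assumption fails.
Re-solve with V_CE = 0.2 V. KCL at the emitter: V_E/R_E = (V_BB−0.7−V_E)/R_B + (V_CC−0.2−V_E)/R_C, giving V_E = 2.83 V.
I_C = (V_CC − 0.2 − V_E)/R_C = (5.6 − 2.83)/0.47 = 5.89 mA.
Check: I_B = (4.2 − 2.83)/10 = 0.137 mA, and β·I_B = 10.9 mA > I_C, confirming saturation.

saturation; I_C ≈ 5.9 mA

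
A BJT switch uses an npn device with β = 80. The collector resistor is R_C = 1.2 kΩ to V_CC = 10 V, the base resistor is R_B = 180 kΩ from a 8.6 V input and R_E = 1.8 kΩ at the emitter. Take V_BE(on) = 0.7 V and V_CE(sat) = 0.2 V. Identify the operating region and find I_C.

Assume active. Base-emitter loop: I_B = (V_BB − V_BE)/(R_B + (β+1)R_E) = (8.6 − 0.7)/(180 + 81×1.8) = 0.0242 mA.
I_C = β·I_B = 80×0.0242 = 1.94 mA.
V_CE = V_CC − I_C·R_C − I_E·R_E = 10 − 1.94×1.2 − 1.96×1.8 = 4.14 V > V_CE(sat), so the active-region assumption holds.

active; I_C ≈ 1.9 mA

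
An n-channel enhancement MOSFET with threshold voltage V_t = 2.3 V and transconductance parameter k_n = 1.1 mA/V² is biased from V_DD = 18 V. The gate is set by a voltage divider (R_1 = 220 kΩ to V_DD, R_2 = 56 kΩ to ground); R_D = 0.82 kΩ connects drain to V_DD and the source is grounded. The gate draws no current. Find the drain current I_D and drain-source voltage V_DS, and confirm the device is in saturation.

I_D ≈ 1 mA, V_DS ≈ 17 V

V_G = V_DD·R_2/(R_1+R_2) = 18×56/276 = 3.65 V. With the source grounded, V_GS = V_G = 3.65 V.
Assume saturation: I_D = (k_n/2)(V_GS − V_t)² = (1.1/2)×(3.65 − 2.3)² = 0.55×1.35² = 1.01 mA.
V_DS = V_DD − I_D·R_D = 18 − 1.01×0.82 = 17.2 V.
Saturation requires V_DS ≥ V_GS − V_t = 1.35 V; 17.2 ≥ 1.35 ✓.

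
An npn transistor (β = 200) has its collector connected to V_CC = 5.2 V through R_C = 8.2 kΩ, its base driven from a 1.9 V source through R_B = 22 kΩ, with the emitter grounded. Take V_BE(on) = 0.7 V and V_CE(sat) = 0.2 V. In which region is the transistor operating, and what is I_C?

saturation; I_C ≈ 0.61 mA

Assume active: I_B = (1.9 − 0.7)/22 = 0.0545 mA, giving I_C = β·I_B = 10.9 mA.
But then V_CE = 5.2 − 10.9×8.2 = -84.3 V < V_CE(sat) = 0.2 V — impossible in the active region.
So the transistor is saturated. With V_CE = 0.2 V, I_C = (V_CC − 0.2)/R_C = 5/8.2 = 0.61 mA.
Check: β·I_B = 10.9 mA > I_C = 0.61 mA, confirming saturation.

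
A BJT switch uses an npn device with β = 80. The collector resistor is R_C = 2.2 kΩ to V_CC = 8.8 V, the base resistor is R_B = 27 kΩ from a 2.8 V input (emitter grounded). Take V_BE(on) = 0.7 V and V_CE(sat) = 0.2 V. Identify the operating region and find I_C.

saturation; I_C ≈ 3.9 mA

Assume active: I_B = (2.8 − 0.7)/27 = 0.0778 mA, giving I_C = β·I_B = 6.22 mA.
But then V_CE = 8.8 − 6.22×2.2 = -4.89 V < V_CE(sat) = 0.2 V — impossible in the active region.
So the transistor is saturated. With V_CE = 0.2 V, I_C = (V_CC − 0.2)/R_C = 8.6/2.2 = 3.91 mA.
Check: β·I_B = 6.22 mA > I_C = 3.91 mA, confirming saturation.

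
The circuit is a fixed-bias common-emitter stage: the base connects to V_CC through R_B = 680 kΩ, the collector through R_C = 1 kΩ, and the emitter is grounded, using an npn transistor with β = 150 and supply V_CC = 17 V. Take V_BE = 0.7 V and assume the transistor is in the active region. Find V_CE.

Base loop: V_CC = I_B·R_B + V_BE, so I_B = (17 − 0.7)/680 kΩ = 0.024 mA.
In the active region I_C = β·I_B = 150 × 0.024 = 3.6 mA.
Collector loop: V_CE = V_CC − I_C·R_C = 17 − 3.6×1 = 13.4 V.
Since V_CE = 13.4 V > V_CE(sat) ≈ 0.2 V, the transistor is in the active region as assumed.

V_CE ≈ 13 V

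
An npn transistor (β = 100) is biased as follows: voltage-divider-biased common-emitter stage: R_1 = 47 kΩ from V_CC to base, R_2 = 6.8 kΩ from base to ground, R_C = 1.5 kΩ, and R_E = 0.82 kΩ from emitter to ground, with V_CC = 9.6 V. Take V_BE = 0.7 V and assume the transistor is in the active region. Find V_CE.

Thevenize the base divider: V_Th = V_CC·R_2/(R_1+R_2) = 9.6×6.8/53.8 = 1.21 V, R_Th = R_1‖R_2 = 5.94 kΩ.
Base-emitter loop: V_Th = I_B·R_Th + V_BE + (β+1)I_B·R_E, so I_B = (1.21 − 0.7) / (5.94 + 101×0.82) = 0.00578 mA.
I_C = β·I_B = 100×0.00578 = 0.578 mA, and I_E = (β+1)I_B = 0.584 mA.
V_CE = V_CC − I_C·R_C − I_E·R_E = 9.6 − 0.578×1.5 − 0.584×0.82 = 8.25 V.
V_CE = 8.25 V > 0.2 V confirms active-region operation.

V_CE ≈ 8.3 V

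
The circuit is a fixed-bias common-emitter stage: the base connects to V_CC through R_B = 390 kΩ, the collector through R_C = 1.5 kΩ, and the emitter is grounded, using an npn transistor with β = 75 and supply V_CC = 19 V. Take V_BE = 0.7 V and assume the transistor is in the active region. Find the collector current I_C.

I_C ≈ 3.5 mA

Base loop: V_CC = I_B·R_B + V_BE, so I_B = (19 − 0.7)/390 kΩ = 0.0469 mA.
In the active region I_C = β·I_B = 75 × 0.0469 = 3.52 mA.
Collector loop: V_CE = V_CC − I_C·R_C = 19 − 3.52×1.5 = 13.7 V.
Since V_CE = 13.7 V > V_CE(sat) ≈ 0.2 V, the transistor is in the active region as assumed.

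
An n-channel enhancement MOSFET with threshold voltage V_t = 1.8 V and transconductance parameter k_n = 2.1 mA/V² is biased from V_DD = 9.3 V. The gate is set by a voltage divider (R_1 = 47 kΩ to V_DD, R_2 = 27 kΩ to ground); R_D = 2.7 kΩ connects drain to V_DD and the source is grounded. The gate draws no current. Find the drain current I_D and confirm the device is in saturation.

V_G = V_DD·R_2/(R_1+R_2) = 9.3×27/74 = 3.39 V. With the source grounded, V_GS = V_G = 3.39 V.
Assume saturation: I_D = (k_n/2)(V_GS − V_t)² = (2.1/2)×(3.39 − 1.8)² = 1.05×1.59² = 2.67 mA.
V_DS = V_DD − I_D·R_D = 9.3 − 2.67×2.7 = 2.1 V.
Saturation requires V_DS ≥ V_GS − V_t = 1.59 V; 2.1 ≥ 1.59 ✓.

I_D ≈ 2.7 mA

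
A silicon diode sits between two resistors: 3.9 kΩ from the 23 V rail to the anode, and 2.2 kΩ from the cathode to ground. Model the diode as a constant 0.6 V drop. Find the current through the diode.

I ≈ 3.7 mA

The two resistors are in series with the diode, so KVL gives 23 = I·3.9 + 0.6 + I·2.2.
I = (23 − 0.6) / (3.9 + 2.2) kΩ = 22.4 / 6.1 = 3.67 mA.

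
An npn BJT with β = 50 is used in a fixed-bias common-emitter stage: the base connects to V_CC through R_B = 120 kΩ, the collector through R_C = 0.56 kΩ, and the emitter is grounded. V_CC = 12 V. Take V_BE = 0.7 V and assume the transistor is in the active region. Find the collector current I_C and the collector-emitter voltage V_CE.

I_C ≈ 4.7 mA, V_CE ≈ 9.4 V

Base loop: V_CC = I_B·R_B + V_BE, so I_B = (12 − 0.7)/120 kΩ = 0.0942 mA.
In the active region I_C = β·I_B = 50 × 0.0942 = 4.71 mA.
Collector loop: V_CE = V_CC − I_C·R_C = 12 − 4.71×0.56 = 9.36 V.
Since V_CE = 9.36 V > V_CE(sat) ≈ 0.2 V, the transistor is in the active region as assumed.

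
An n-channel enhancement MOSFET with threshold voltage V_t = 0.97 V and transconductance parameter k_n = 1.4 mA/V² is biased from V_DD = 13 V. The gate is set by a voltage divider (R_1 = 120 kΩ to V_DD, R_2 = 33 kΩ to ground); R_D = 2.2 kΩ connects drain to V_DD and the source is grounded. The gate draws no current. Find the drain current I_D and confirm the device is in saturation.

I_D ≈ 2.4 mA

V_G = V_DD·R_2/(R_1+R_2) = 13×33/153 = 2.8 V. With the source grounded, V_GS = V_G = 2.8 V.
Assume saturation: I_D = (k_n/2)(V_GS − V_t)² = (1.4/2)×(2.8 − 0.97)² = 0.7×1.83² = 2.35 mA.
V_DS = V_DD − I_D·R_D = 13 − 2.35×2.2 = 7.82 V.
Saturation requires V_DS ≥ V_GS − V_t = 1.83 V; 7.82 ≥ 1.83 ✓.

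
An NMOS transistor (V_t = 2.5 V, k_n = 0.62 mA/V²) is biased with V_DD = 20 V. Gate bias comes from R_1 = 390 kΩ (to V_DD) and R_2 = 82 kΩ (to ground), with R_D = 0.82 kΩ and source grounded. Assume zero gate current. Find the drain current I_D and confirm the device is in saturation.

I_D ≈ 0.29 mA

V_G = V_DD·R_2/(R_1+R_2) = 20×82/472 = 3.47 V. With the source grounded, V_GS = V_G = 3.47 V.
Assume saturation: I_D = (k_n/2)(V_GS − V_t)² = (0.62/2)×(3.47 − 2.5)² = 0.31×0.975² = 0.294 mA.
V_DS = V_DD − I_D·R_D = 20 − 0.294×0.82 = 19.8 V.
Saturation requires V_DS ≥ V_GS − V_t = 0.975 V; 19.8 ≥ 0.975 ✓.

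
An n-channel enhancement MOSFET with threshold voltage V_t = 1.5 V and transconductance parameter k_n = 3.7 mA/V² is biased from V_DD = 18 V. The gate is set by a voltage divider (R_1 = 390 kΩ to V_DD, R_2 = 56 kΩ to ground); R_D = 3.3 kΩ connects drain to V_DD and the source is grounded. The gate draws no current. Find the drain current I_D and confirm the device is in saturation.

V_G = V_DD·R_2/(R_1+R_2) = 18×56/446 = 2.26 V. With the source grounded, V_GS = V_G = 2.26 V.
Assume saturation: I_D = (k_n/2)(V_GS − V_t)² = (3.7/2)×(2.26 − 1.5)² = 1.85×0.76² = 1.07 mA.
V_DS = V_DD − I_D·R_D = 18 − 1.07×3.3 = 14.5 V.
Saturation requires V_DS ≥ V_GS − V_t = 0.76 V; 14.5 ≥ 0.76 ✓.

I_D ≈ 1.1 mA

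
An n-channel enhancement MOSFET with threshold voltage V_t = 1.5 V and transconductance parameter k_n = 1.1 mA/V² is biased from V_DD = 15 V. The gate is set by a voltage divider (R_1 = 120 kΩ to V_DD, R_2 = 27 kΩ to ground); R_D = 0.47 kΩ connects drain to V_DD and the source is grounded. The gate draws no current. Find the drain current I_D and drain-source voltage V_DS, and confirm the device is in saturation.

V_G = V_DD·R_2/(R_1+R_2) = 15×27/147 = 2.76 V. With the source grounded, V_GS = V_G = 2.76 V.
Assume saturation: I_D = (k_n/2)(V_GS − V_t)² = (1.1/2)×(2.76 − 1.5)² = 0.55×1.26² = 0.866 mA.
V_DS = V_DD − I_D·R_D = 15 − 0.866×0.47 = 14.6 V.
Saturation requires V_DS ≥ V_GS − V_t = 1.26 V; 14.6 ≥ 1.26 ✓.

I_D ≈ 0.87 mA, V_DS ≈ 15 V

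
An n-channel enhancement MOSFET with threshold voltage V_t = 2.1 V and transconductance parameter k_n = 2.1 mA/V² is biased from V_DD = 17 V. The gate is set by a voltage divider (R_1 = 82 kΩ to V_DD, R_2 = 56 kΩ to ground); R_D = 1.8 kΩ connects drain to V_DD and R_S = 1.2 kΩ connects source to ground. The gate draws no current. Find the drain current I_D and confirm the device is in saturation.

V_G = V_DD·R_2/(R_1+R_2) = 17×56/138 = 6.9 V.
Assume saturation: I_D = (k_n/2)(V_GS − V_t)² with V_GS = V_G − I_D·R_S = 6.9 − 1.2·I_D.
Substituting gives 1.51·I_D² − 13.1·I_D + 24.2 = 0, with roots I_D = 2.67 or 5.99 mA.
The root I_D = 5.99 mA gives V_GS = -0.288 V ≤ V_t, so take I_D = 2.67 mA.
Then V_GS = 3.69 V and V_DS = V_DD − I_D(R_D+R_S) = 17 − 2.67×3 = 8.99 V.
Saturation requires V_DS ≥ V_GS − V_t = 1.59 V; 8.99 ≥ 1.59 ✓.

I_D ≈ 2.7 mA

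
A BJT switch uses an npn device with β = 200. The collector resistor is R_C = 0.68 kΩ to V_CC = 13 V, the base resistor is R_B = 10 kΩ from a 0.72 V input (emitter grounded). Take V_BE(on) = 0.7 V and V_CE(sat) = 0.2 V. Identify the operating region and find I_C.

Assume active. Base-emitter loop: I_B = (V_BB − V_BE)/R_B = (0.72 − 0.7)/10 = 0.002 mA.
I_C = β·I_B = 200×0.002 = 0.4 mA.
V_CE = V_CC − I_C·R_C = 13 − 0.4×0.68 = 12.7 V > V_CE(sat), so the active-region assumption holds.

active; I_C ≈ 0.4 mA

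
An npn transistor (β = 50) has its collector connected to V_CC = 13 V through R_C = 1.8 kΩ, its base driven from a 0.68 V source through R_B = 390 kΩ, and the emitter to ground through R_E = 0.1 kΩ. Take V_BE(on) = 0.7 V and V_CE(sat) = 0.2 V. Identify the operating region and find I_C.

cutoff; I_C ≈ 0

V_BB = 0.68 V ≤ V_BE(on) = 0.7 V, so the base-emitter junction is not forward biased.
The transistor is in cutoff: I_B = I_C = 0.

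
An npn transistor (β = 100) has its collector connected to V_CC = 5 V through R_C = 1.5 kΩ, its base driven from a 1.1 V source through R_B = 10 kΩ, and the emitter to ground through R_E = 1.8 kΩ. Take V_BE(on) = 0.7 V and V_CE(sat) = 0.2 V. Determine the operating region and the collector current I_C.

Assume active. Base-emitter loop: I_B = (V_BB − V_BE)/(R_B + (β+1)R_E) = (1.1 − 0.7)/(10 + 101×1.8) = 0.00209 mA.
I_C = β·I_B = 100×0.00209 = 0.209 mA.
V_CE = V_CC − I_C·R_C − I_E·R_E = 5 − 0.209×1.5 − 0.211×1.8 = 4.31 V > V_CE(sat), so the active-region assumption holds.

active; I_C ≈ 0.21 mA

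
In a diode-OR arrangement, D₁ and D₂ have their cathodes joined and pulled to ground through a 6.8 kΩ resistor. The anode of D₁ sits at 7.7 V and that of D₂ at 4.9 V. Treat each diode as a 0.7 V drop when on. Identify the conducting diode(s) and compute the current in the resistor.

Only D₁ conducts; I_R ≈ 1 mA

Assume both conduct. Then node N would need to be at both 7.7−0.7 = 7 V and 4.9−0.7 = 4.2 V, which is impossible.
Assume only D₁ conducts: V_N = 7.7 − 0.7 = 7 V, so I_R = 7/6.8 = 1.03 mA.
Check D₂: its anode-to-cathode voltage is 4.9 − 7 = -2.1 V < 0.7 V, so it is off. The assumption is consistent.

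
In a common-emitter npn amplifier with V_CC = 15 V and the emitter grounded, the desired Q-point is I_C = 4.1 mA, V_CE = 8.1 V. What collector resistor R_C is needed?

R_C ≈ 1.7 kΩ

Collector loop: V_CC = I_C·R_C + V_CE.
R_C = (V_CC − V_CE)/I_C = (15 − 8.1)/4.1 = 1.68 kΩ.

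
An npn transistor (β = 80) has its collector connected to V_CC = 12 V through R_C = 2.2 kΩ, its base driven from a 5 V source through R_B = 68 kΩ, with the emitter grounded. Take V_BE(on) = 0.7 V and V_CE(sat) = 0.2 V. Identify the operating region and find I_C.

Assume active. Base-emitter loop: I_B = (V_BB − V_BE)/R_B = (5 − 0.7)/68 = 0.0632 mA.
I_C = β·I_B = 80×0.0632 = 5.06 mA.
V_CE = V_CC − I_C·R_C = 12 − 5.06×2.2 = 0.871 V > V_CE(sat), so the active-region assumption holds.

active; I_C ≈ 5.1 mA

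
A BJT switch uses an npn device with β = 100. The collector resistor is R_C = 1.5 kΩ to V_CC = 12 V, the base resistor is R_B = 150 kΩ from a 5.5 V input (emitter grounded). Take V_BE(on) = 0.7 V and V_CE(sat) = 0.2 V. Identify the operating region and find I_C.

active; I_C ≈ 3.2 mA

Assume active. Base-emitter loop: I_B = (V_BB − V_BE)/R_B = (5.5 − 0.7)/150 = 0.032 mA.
I_C = β·I_B = 100×0.032 = 3.2 mA.
V_CE = V_CC − I_C·R_C = 12 − 3.2×1.5 = 7.2 V > V_CE(sat), so the active-region assumption holds.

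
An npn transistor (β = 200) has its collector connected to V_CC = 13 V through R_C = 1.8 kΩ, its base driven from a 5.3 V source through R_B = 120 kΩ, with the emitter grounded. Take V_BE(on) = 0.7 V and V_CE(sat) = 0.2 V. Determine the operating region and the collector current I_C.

Assume active: I_B = (5.3 − 0.7)/120 = 0.0383 mA, giving I_C = β·I_B = 7.67 mA.
But then V_CE = 13 − 7.67×1.8 = -0.8 V < V_CE(sat) = 0.2 V — impossible in the active region.
So the transistor is saturated. With V_CE = 0.2 V, I_C = (V_CC − 0.2)/R_C = 12.8/1.8 = 7.11 mA.
Check: β·I_B = 7.67 mA > I_C = 7.11 mA, confirming saturation.

saturation; I_C ≈ 7.1 mA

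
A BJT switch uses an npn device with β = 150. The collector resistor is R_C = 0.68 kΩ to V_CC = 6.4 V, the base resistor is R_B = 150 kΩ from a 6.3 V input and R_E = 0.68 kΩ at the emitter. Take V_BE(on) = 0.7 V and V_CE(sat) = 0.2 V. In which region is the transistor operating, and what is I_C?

active; I_C ≈ 3.3 mA

Assume active. Base-emitter loop: I_B = (V_BB − V_BE)/(R_B + (β+1)R_E) = (6.3 − 0.7)/(150 + 151×0.68) = 0.0222 mA.
I_C = β·I_B = 150×0.0222 = 3.32 mA.
V_CE = V_CC − I_C·R_C − I_E·R_E = 6.4 − 3.32×0.68 − 3.35×0.68 = 1.86 V > V_CE(sat), so the active-region assumption holds.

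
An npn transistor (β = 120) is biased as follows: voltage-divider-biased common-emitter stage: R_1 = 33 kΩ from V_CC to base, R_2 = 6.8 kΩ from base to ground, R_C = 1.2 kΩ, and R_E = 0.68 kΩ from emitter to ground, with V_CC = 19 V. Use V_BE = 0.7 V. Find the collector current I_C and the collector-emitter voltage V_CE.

Thevenize the base divider: V_Th = V_CC·R_2/(R_1+R_2) = 19×6.8/39.8 = 3.25 V, R_Th = R_1‖R_2 = 5.64 kΩ.
Base-emitter loop: V_Th = I_B·R_Th + V_BE + (β+1)I_B·R_E, so I_B = (3.25 − 0.7) / (5.64 + 121×0.68) = 0.029 mA.
I_C = β·I_B = 120×0.029 = 3.48 mA, and I_E = (β+1)I_B = 3.5 mA.
V_CE = V_CC − I_C·R_C − I_E·R_E = 19 − 3.48×1.2 − 3.5×0.68 = 12.4 V.
V_CE = 12.4 V > 0.2 V confirms active-region operation.

I_C ≈ 3.5 mA, V_CE ≈ 12 V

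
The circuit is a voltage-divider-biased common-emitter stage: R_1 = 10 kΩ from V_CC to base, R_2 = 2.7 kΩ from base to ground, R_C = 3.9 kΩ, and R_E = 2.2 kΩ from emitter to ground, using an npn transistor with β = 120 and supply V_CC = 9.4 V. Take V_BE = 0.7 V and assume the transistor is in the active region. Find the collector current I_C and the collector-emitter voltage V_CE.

I_C ≈ 0.58 mA, V_CE ≈ 5.8 V

Thevenize the base divider: V_Th = V_CC·R_2/(R_1+R_2) = 9.4×2.7/12.7 = 2 V, R_Th = R_1‖R_2 = 2.13 kΩ.
Base-emitter loop: V_Th = I_B·R_Th + V_BE + (β+1)I_B·R_E, so I_B = (2 − 0.7) / (2.13 + 121×2.2) = 0.00484 mA.
I_C = β·I_B = 120×0.00484 = 0.581 mA, and I_E = (β+1)I_B = 0.586 mA.
V_CE = V_CC − I_C·R_C − I_E·R_E = 9.4 − 0.581×3.9 − 0.586×2.2 = 5.85 V.
V_CE = 5.85 V > 0.2 V confirms active-region operation.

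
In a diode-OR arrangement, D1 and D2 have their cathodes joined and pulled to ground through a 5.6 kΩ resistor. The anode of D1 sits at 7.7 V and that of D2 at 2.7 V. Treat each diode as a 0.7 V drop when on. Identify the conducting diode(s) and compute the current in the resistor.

Only D1 conducts; I_R ≈ 1.2 mA

Assume both conduct. Then node N would need to be at both 7.7−0.7 = 7 V and 2.7−0.7 = 2 V, which is impossible.
Assume only D1 conducts: V_N = 7.7 − 0.7 = 7 V, so I_R = 7/5.6 = 1.25 mA.
Check D2: its anode-to-cathode voltage is 2.7 − 7 = -4.3 V < 0.7 V, so it is off. The assumption is consistent.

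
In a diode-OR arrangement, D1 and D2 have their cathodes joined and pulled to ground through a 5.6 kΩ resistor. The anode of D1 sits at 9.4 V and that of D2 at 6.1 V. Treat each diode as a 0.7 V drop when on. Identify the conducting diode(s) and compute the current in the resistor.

Assume both conduct. Then node N would need to be at both 9.4−0.7 = 8.7 V and 6.1−0.7 = 5.4 V, which is impossible.
Assume only D1 conducts: V_N = 9.4 − 0.7 = 8.7 V, so I_R = 8.7/5.6 = 1.55 mA.
Check D2: its anode-to-cathode voltage is 6.1 − 8.7 = -2.6 V < 0.7 V, so it is off. The assumption is consistent.

Only D1 conducts; I_R ≈ 1.6 mA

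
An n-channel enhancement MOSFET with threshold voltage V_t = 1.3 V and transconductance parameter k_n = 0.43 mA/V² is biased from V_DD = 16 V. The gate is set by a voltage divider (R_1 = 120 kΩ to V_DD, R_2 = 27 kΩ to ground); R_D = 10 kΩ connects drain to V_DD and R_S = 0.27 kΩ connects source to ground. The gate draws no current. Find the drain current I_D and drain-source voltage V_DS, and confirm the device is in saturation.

I_D ≈ 0.49 mA, V_DS ≈ 11 V

V_G = V_DD·R_2/(R_1+R_2) = 16×27/147 = 2.94 V.
Assume saturation: I_D = (k_n/2)(V_GS − V_t)² with V_GS = V_G − I_D·R_S = 2.94 − 0.27·I_D.
Substituting gives 0.0157·I_D² − 1.19·I_D + 0.577 = 0, with roots I_D = 0.488 or 75.5 mA.
The root I_D = 75.5 mA gives V_GS = -17.4 V ≤ V_t, so take I_D = 0.488 mA.
Then V_GS = 2.81 V and V_DS = V_DD − I_D(R_D+R_S) = 16 − 0.488×10.3 = 11 V.
Saturation requires V_DS ≥ V_GS − V_t = 1.51 V; 11 ≥ 1.51 ✓.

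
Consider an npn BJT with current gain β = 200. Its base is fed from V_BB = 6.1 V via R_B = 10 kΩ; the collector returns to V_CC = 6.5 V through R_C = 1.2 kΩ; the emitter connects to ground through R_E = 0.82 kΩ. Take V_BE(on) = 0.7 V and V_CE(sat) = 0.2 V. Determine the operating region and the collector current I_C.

Assume active: I_B = (6.1 − 0.7)/(10 + 201×0.82) = 0.0309 mA, I_C = β·I_B = 6.18 mA.
Then V_CE = 6.5 − 6.18×1.2 − 6.21×0.82 = -6 V < 0.2 V — the active assumption fails.
Re-solve with V_CE = 0.2 V. KCL at the emitter: V_E/R_E = (V_BB−0.7−V_E)/R_B + (V_CC−0.2−V_E)/R_C, giving V_E = 2.69 V.
I_C = (V_CC − 0.2 − V_E)/R_C = (6.3 − 2.69)/1.2 = 3.01 mA.
Check: I_B = (5.4 − 2.69)/10 = 0.271 mA, and β·I_B = 54.2 mA > I_C, confirming saturation.

saturation; I_C ≈ 3 mA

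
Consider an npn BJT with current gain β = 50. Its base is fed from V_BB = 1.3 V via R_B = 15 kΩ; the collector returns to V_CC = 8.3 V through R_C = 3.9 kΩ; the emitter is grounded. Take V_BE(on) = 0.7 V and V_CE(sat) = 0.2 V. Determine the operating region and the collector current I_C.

active; I_C ≈ 2 mA

Assume active. Base-emitter loop: I_B = (V_BB − V_BE)/R_B = (1.3 − 0.7)/15 = 0.04 mA.
I_C = β·I_B = 50×0.04 = 2 mA.
V_CE = V_CC − I_C·R_C = 8.3 − 2×3.9 = 0.5 V > V_CE(sat), so the active-region assumption holds.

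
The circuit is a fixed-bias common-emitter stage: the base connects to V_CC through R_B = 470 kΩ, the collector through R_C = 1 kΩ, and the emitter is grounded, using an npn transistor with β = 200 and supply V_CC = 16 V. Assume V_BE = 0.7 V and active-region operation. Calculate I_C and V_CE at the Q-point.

I_C ≈ 6.5 mA, V_CE ≈ 9.5 V

Base loop: V_CC = I_B·R_B + V_BE, so I_B = (16 − 0.7)/470 kΩ = 0.0326 mA.
In the active region I_C = β·I_B = 200 × 0.0326 = 6.51 mA.
Collector loop: V_CE = V_CC − I_C·R_C = 16 − 6.51×1 = 9.49 V.
Since V_CE = 9.49 V > V_CE(sat) ≈ 0.2 V, the transistor is in the active region as assumed.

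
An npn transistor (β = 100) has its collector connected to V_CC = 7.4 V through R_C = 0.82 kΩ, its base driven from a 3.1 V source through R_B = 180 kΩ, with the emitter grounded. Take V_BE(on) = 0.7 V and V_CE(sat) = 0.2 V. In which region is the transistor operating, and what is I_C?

active; I_C ≈ 1.3 mA

Assume active. Base-emitter loop: I_B = (V_BB − V_BE)/R_B = (3.1 − 0.7)/180 = 0.0133 mA.
I_C = β·I_B = 100×0.0133 = 1.33 mA.
V_CE = V_CC − I_C·R_C = 7.4 − 1.33×0.82 = 6.31 V > V_CE(sat), so the active-region assumption holds.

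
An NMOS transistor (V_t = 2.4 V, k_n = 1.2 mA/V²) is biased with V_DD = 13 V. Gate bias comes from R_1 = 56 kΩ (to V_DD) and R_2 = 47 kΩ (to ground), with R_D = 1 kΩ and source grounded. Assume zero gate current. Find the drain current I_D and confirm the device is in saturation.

I_D ≈ 7.5 mA

V_G = V_DD·R_2/(R_1+R_2) = 13×47/103 = 5.93 V. With the source grounded, V_GS = V_G = 5.93 V.
Assume saturation: I_D = (k_n/2)(V_GS − V_t)² = (1.2/2)×(5.93 − 2.4)² = 0.6×3.53² = 7.49 mA.
V_DS = V_DD − I_D·R_D = 13 − 7.49×1 = 5.51 V.
Saturation requires V_DS ≥ V_GS − V_t = 3.53 V; 5.51 ≥ 3.53 ✓.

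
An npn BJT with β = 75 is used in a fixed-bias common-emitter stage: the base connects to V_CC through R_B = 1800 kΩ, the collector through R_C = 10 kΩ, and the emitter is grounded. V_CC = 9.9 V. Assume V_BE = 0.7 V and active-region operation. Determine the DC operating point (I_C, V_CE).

I_C ≈ 0.38 mA, V_CE ≈ 6.1 V

Base loop: V_CC = I_B·R_B + V_BE, so I_B = (9.9 − 0.7)/1800 kΩ = 0.00511 mA.
In the active region I_C = β·I_B = 75 × 0.00511 = 0.383 mA.
Collector loop: V_CE = V_CC − I_C·R_C = 9.9 − 0.383×10 = 6.07 V.
Since V_CE = 6.07 V > V_CE(sat) ≈ 0.2 V, the transistor is in the active region as assumed.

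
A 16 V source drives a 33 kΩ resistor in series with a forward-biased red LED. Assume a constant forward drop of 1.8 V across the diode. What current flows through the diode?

KVL around the loop: 16 = V_D + I·R = 1.8 + I × 33 kΩ.
So I = (16 − 1.8) / 33 kΩ = 14.2 / 33 = 0.43 mA.

I ≈ 0.43 mA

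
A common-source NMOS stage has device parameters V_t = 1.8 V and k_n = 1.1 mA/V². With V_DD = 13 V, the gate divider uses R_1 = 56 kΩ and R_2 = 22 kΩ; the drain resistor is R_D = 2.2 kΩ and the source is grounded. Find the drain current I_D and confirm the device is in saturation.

V_G = V_DD·R_2/(R_1+R_2) = 13×22/78 = 3.67 V. With the source grounded, V_GS = V_G = 3.67 V.
Assume saturation: I_D = (k_n/2)(V_GS − V_t)² = (1.1/2)×(3.67 − 1.8)² = 0.55×1.87² = 1.92 mA.
V_DS = V_DD − I_D·R_D = 13 − 1.92×2.2 = 8.78 V.
Saturation requires V_DS ≥ V_GS − V_t = 1.87 V; 8.78 ≥ 1.87 ✓.

I_D ≈ 1.9 mA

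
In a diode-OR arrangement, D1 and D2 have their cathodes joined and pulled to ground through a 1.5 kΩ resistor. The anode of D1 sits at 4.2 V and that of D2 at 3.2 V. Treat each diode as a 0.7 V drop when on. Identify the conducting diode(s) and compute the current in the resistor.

Only D1 conducts; I_R ≈ 2.3 mA

Assume both conduct. Then node N would need to be at both 4.2−0.7 = 3.5 V and 3.2−0.7 = 2.5 V, which is impossible.
Assume only D1 conducts: V_N = 4.2 − 0.7 = 3.5 V, so I_R = 3.5/1.5 = 2.33 mA.
Check D2: its anode-to-cathode voltage is 3.2 − 3.5 = -0.3 V < 0.7 V, so it is off. The assumption is consistent.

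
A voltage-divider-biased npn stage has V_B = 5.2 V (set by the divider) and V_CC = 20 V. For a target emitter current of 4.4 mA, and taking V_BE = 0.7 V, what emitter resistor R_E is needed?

V_E = V_B − V_BE = 5.2 − 0.7 = 4.5 V.
R_E = V_E / I_E = 4.5 / 4.4 = 1.02 kΩ.

R_E ≈ 1 kΩ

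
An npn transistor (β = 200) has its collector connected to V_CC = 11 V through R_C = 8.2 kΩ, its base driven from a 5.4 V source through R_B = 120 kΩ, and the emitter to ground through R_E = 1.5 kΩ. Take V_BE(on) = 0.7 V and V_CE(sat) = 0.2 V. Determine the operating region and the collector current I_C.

Assume active: I_B = (5.4 − 0.7)/(120 + 201×1.5) = 0.0112 mA, I_C = β·I_B = 2.23 mA.
Then V_CE = 11 − 2.23×8.2 − 2.24×1.5 = -10.6 V < 0.2 V — the active assumption fails.
Re-solve with V_CE = 0.2 V. KCL at the emitter: V_E/R_E = (V_BB−0.7−V_E)/R_B + (V_CC−0.2−V_E)/R_C, giving V_E = 1.7 V.
I_C = (V_CC − 0.2 − V_E)/R_C = (10.8 − 1.7)/8.2 = 1.11 mA.
Check: I_B = (4.7 − 1.7)/120 = 0.025 mA, and β·I_B = 5 mA > I_C, confirming saturation.

saturation; I_C ≈ 1.1 mA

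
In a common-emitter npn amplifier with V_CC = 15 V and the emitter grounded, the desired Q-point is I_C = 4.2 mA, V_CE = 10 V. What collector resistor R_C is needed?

Collector loop: V_CC = I_C·R_C + V_CE.
R_C = (V_CC − V_CE)/I_C = (15 − 10)/4.2 = 1.19 kΩ.

R_C ≈ 1.2 kΩ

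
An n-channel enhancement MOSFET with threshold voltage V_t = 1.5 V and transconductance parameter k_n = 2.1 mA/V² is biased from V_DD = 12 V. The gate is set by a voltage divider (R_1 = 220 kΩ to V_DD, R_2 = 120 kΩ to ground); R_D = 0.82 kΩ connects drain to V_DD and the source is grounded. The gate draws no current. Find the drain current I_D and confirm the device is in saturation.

I_D ≈ 7.9 mA

V_G = V_DD·R_2/(R_1+R_2) = 12×120/340 = 4.24 V. With the source grounded, V_GS = V_G = 4.24 V.
Assume saturation: I_D = (k_n/2)(V_GS − V_t)² = (2.1/2)×(4.24 − 1.5)² = 1.05×2.74² = 7.86 mA.
V_DS = V_DD − I_D·R_D = 12 − 7.86×0.82 = 5.56 V.
Saturation requires V_DS ≥ V_GS − V_t = 2.74 V; 5.56 ≥ 2.74 ✓.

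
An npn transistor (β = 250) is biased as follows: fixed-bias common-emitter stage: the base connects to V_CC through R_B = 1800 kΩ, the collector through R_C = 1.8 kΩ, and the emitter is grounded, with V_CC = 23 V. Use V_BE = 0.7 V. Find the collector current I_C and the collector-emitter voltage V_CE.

Base loop: V_CC = I_B·R_B + V_BE, so I_B = (23 − 0.7)/1800 kΩ = 0.0124 mA.
In the active region I_C = β·I_B = 250 × 0.0124 = 3.1 mA.
Collector loop: V_CE = V_CC − I_C·R_C = 23 − 3.1×1.8 = 17.4 V.
Since V_CE = 17.4 V > V_CE(sat) ≈ 0.2 V, the transistor is in the active region as assumed.

I_C ≈ 3.1 mA, V_CE ≈ 17 V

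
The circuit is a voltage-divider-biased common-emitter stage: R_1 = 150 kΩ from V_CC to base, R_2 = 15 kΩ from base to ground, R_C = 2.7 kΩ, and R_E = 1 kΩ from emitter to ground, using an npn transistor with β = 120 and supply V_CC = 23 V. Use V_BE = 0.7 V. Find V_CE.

Thevenize the base divider: V_Th = V_CC·R_2/(R_1+R_2) = 23×15/165 = 2.09 V, R_Th = R_1‖R_2 = 13.6 kΩ.
Base-emitter loop: V_Th = I_B·R_Th + V_BE + (β+1)I_B·R_E, so I_B = (2.09 − 0.7) / (13.6 + 121×1) = 0.0103 mA.
I_C = β·I_B = 120×0.0103 = 1.24 mA, and I_E = (β+1)I_B = 1.25 mA.
V_CE = V_CC − I_C·R_C − I_E·R_E = 23 − 1.24×2.7 − 1.25×1 = 18.4 V.
V_CE = 18.4 V > 0.2 V confirms active-region operation.

V_CE ≈ 18 V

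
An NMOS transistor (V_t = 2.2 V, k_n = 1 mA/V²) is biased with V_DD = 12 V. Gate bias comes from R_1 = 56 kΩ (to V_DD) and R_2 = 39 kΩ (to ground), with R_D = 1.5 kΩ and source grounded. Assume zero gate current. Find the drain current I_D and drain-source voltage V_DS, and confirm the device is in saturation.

I_D ≈ 3.7 mA, V_DS ≈ 6.4 V

V_G = V_DD·R_2/(R_1+R_2) = 12×39/95 = 4.93 V. With the source grounded, V_GS = V_G = 4.93 V.
Assume saturation: I_D = (k_n/2)(V_GS − V_t)² = (1/2)×(4.93 − 2.2)² = 0.5×2.73² = 3.72 mA.
V_DS = V_DD − I_D·R_D = 12 − 3.72×1.5 = 6.43 V.
Saturation requires V_DS ≥ V_GS − V_t = 2.73 V; 6.43 ≥ 2.73 ✓.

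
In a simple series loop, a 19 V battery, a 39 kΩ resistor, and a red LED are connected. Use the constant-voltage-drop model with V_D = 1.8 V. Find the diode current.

KVL around the loop: 19 = V_D + I·R = 1.8 + I × 39 kΩ.
So I = (19 − 1.8) / 39 kΩ = 17.2 / 39 = 0.441 mA.

I ≈ 0.44 mA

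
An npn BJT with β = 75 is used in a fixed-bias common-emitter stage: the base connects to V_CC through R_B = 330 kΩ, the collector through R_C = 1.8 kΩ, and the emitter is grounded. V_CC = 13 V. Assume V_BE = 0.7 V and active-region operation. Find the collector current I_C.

Base loop: V_CC = I_B·R_B + V_BE, so I_B = (13 − 0.7)/330 kΩ = 0.0373 mA.
In the active region I_C = β·I_B = 75 × 0.0373 = 2.8 mA.
Collector loop: V_CE = V_CC − I_C·R_C = 13 − 2.8×1.8 = 7.97 V.
Since V_CE = 7.97 V > V_CE(sat) ≈ 0.2 V, the transistor is in the active region as assumed.

I_C ≈ 2.8 mA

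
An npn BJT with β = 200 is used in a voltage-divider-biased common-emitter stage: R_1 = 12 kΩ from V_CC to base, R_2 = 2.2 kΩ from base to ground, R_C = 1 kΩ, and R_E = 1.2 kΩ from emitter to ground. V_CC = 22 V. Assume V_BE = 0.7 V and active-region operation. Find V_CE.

Thevenize the base divider: V_Th = V_CC·R_2/(R_1+R_2) = 22×2.2/14.2 = 3.41 V, R_Th = R_1‖R_2 = 1.86 kΩ.
Base-emitter loop: V_Th = I_B·R_Th + V_BE + (β+1)I_B·R_E, so I_B = (3.41 − 0.7) / (1.86 + 201×1.2) = 0.0111 mA.
I_C = β·I_B = 200×0.0111 = 2.23 mA, and I_E = (β+1)I_B = 2.24 mA.
V_CE = V_CC − I_C·R_C − I_E·R_E = 22 − 2.23×1 − 2.24×1.2 = 17.1 V.
V_CE = 17.1 V > 0.2 V confirms active-region operation.

V_CE ≈ 17 V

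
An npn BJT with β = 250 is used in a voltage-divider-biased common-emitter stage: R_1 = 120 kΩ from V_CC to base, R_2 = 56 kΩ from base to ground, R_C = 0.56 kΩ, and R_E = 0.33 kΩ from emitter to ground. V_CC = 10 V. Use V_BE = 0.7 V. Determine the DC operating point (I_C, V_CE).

I_C ≈ 5.1 mA, V_CE ≈ 5.4 V

Thevenize the base divider: V_Th = V_CC·R_2/(R_1+R_2) = 10×56/176 = 3.18 V, R_Th = R_1‖R_2 = 38.2 kΩ.
Base-emitter loop: V_Th = I_B·R_Th + V_BE + (β+1)I_B·R_E, so I_B = (3.18 − 0.7) / (38.2 + 251×0.33) = 0.0205 mA.
I_C = β·I_B = 250×0.0205 = 5.13 mA, and I_E = (β+1)I_B = 5.15 mA.
V_CE = V_CC − I_C·R_C − I_E·R_E = 10 − 5.13×0.56 − 5.15×0.33 = 5.43 V.
V_CE = 5.43 V > 0.2 V confirms active-region operation.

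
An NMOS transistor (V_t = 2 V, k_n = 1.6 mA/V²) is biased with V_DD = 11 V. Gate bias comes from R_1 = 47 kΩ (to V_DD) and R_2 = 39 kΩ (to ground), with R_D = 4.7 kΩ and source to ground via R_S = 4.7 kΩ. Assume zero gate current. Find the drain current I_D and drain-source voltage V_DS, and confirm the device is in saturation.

V_G = V_DD·R_2/(R_1+R_2) = 11×39/86 = 4.99 V.
Assume saturation: I_D = (k_n/2)(V_GS − V_t)² with V_GS = V_G − I_D·R_S = 4.99 − 4.7·I_D.
Substituting gives 17.7·I_D² − 23.5·I_D + 7.14 = 0, with roots I_D = 0.472 or 0.856 mA.
The root I_D = 0.856 mA gives V_GS = 0.966 V ≤ V_t, so take I_D = 0.472 mA.
Then V_GS = 2.77 V and V_DS = V_DD − I_D(R_D+R_S) = 11 − 0.472×9.4 = 6.56 V.
Saturation requires V_DS ≥ V_GS − V_t = 0.768 V; 6.56 ≥ 0.768 ✓.

I_D ≈ 0.47 mA, V_DS ≈ 6.6 V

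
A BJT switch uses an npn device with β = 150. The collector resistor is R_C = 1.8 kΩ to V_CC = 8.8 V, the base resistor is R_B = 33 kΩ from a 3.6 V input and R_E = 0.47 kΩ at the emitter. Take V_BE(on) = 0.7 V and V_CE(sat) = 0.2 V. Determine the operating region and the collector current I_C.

Assume active: I_B = (3.6 − 0.7)/(33 + 151×0.47) = 0.0279 mA, I_C = β·I_B = 4.18 mA.
Then V_CE = 8.8 − 4.18×1.8 − 4.21×0.47 = -0.711 V < 0.2 V — the active assumption fails.
Re-solve with V_CE = 0.2 V. KCL at the emitter: V_E/R_E = (V_BB−0.7−V_E)/R_B + (V_CC−0.2−V_E)/R_C, giving V_E = 1.79 V.
I_C = (V_CC − 0.2 − V_E)/R_C = (8.6 − 1.79)/1.8 = 3.78 mA.
Check: I_B = (2.9 − 1.79)/33 = 0.0335 mA, and β·I_B = 5.03 mA > I_C, confirming saturation.

saturation; I_C ≈ 3.8 mA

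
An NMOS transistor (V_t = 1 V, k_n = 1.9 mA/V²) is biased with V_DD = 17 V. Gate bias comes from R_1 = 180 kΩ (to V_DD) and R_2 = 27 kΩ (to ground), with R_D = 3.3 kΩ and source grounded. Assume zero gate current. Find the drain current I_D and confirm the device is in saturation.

I_D ≈ 1.4 mA

V_G = V_DD·R_2/(R_1+R_2) = 17×27/207 = 2.22 V. With the source grounded, V_GS = V_G = 2.22 V.
Assume saturation: I_D = (k_n/2)(V_GS − V_t)² = (1.9/2)×(2.22 − 1)² = 0.95×1.22² = 1.41 mA.
V_DS = V_DD − I_D·R_D = 17 − 1.41×3.3 = 12.4 V.
Saturation requires V_DS ≥ V_GS − V_t = 1.22 V; 12.4 ≥ 1.22 ✓.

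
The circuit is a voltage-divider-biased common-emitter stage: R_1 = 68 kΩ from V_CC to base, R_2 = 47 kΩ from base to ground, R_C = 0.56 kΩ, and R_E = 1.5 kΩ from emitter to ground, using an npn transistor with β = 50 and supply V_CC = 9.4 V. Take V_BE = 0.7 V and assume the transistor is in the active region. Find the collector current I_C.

Thevenize the base divider: V_Th = V_CC·R_2/(R_1+R_2) = 9.4×47/115 = 3.84 V, R_Th = R_1‖R_2 = 27.8 kΩ.
Base-emitter loop: V_Th = I_B·R_Th + V_BE + (β+1)I_B·R_E, so I_B = (3.84 − 0.7) / (27.8 + 51×1.5) = 0.0301 mA.
I_C = β·I_B = 50×0.0301 = 1.51 mA, and I_E = (β+1)I_B = 1.54 mA.
V_CE = V_CC − I_C·R_C − I_E·R_E = 9.4 − 1.51×0.56 − 1.54×1.5 = 6.25 V.
V_CE = 6.25 V > 0.2 V confirms active-region operation.

I_C ≈ 1.5 mA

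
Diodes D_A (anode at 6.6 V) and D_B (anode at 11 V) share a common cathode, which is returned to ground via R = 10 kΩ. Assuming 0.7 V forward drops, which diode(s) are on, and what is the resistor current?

Only D_B conducts; I_R ≈ 1 mA

Assume both conduct. Then node N would need to be at both 6.6−0.7 = 5.9 V and 11−0.7 = 10.3 V, which is impossible.
Assume only D_B conducts: V_N = 11 − 0.7 = 10.3 V, so I_R = 10.3/10 = 1.03 mA.
Check D_A: its anode-to-cathode voltage is 6.6 − 10.3 = -3.7 V < 0.7 V, so it is off. The assumption is consistent.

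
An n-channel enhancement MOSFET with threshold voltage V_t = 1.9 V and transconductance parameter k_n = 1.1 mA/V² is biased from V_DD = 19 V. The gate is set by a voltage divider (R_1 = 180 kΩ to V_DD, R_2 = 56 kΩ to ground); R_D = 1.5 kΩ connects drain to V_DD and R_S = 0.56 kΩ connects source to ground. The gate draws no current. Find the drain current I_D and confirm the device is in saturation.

I_D ≈ 1.6 mA

V_G = V_DD·R_2/(R_1+R_2) = 19×56/236 = 4.51 V.
Assume saturation: I_D = (k_n/2)(V_GS − V_t)² with V_GS = V_G − I_D·R_S = 4.51 − 0.56·I_D.
Substituting gives 0.172·I_D² − 2.61·I_D + 3.74 = 0, with roots I_D = 1.61 or 13.5 mA.
The root I_D = 13.5 mA gives V_GS = -3.06 V ≤ V_t, so take I_D = 1.61 mA.
Then V_GS = 3.61 V and V_DS = V_DD − I_D(R_D+R_S) = 19 − 1.61×2.06 = 15.7 V.
Saturation requires V_DS ≥ V_GS − V_t = 1.71 V; 15.7 ≥ 1.71 ✓.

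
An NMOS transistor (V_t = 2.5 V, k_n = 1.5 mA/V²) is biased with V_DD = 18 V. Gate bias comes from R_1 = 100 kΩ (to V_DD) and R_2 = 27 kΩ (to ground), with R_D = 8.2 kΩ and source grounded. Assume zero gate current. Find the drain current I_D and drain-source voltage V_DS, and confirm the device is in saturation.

V_G = V_DD·R_2/(R_1+R_2) = 18×27/127 = 3.83 V. With the source grounded, V_GS = V_G = 3.83 V.
Assume saturation: I_D = (k_n/2)(V_GS − V_t)² = (1.5/2)×(3.83 − 2.5)² = 0.75×1.33² = 1.32 mA.
V_DS = V_DD − I_D·R_D = 18 − 1.32×8.2 = 7.17 V.
Saturation requires V_DS ≥ V_GS − V_t = 1.33 V; 7.17 ≥ 1.33 ✓.

I_D ≈ 1.3 mA, V_DS ≈ 7.2 V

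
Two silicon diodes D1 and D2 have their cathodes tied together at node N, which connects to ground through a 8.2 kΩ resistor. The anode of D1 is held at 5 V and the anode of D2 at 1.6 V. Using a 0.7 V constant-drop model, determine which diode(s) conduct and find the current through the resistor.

Assume both conduct. Then node N would need to be at both 5−0.7 = 4.3 V and 1.6−0.7 = 0.9 V, which is impossible.
Assume only D1 conducts: V_N = 5 − 0.7 = 4.3 V, so I_R = 4.3/8.2 = 0.524 mA.
Check D2: its anode-to-cathode voltage is 1.6 − 4.3 = -2.7 V < 0.7 V, so it is off. The assumption is consistent.

Only D1 conducts; I_R ≈ 0.52 mA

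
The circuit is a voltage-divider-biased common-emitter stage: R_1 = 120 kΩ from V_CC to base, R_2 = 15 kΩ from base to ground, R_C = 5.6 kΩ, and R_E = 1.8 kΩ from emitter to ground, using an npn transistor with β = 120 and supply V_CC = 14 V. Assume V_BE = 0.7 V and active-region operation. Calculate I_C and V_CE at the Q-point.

I_C ≈ 0.44 mA, V_CE ≈ 11 V

Thevenize the base divider: V_Th = V_CC·R_2/(R_1+R_2) = 14×15/135 = 1.56 V, R_Th = R_1‖R_2 = 13.3 kΩ.
Base-emitter loop: V_Th = I_B·R_Th + V_BE + (β+1)I_B·R_E, so I_B = (1.56 − 0.7) / (13.3 + 121×1.8) = 0.0037 mA.
I_C = β·I_B = 120×0.0037 = 0.444 mA, and I_E = (β+1)I_B = 0.448 mA.
V_CE = V_CC − I_C·R_C − I_E·R_E = 14 − 0.444×5.6 − 0.448×1.8 = 10.7 V.
V_CE = 10.7 V > 0.2 V confirms active-region operation.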